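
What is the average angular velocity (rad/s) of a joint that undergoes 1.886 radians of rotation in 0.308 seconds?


omega = delta_theta / delta_t
omega = 1.886 / 0.308
omega = 6.1234


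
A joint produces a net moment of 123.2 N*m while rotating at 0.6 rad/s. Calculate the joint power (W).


P = M * omega
P = 123.2 * 0.6
P = 73.9200


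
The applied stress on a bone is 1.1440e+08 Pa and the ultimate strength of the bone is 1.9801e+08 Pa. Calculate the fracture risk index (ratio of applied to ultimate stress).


FRI = applied / ultimate
FRI = 1.1440e+08 / 1.9801e+08
FRI = 0.5777


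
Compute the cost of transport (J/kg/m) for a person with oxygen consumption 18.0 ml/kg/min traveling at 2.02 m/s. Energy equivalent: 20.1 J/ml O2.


Power per kg = VO2 * 20.1 / 60
Power per kg = 18.0 * 20.1 / 60 = 6.0300 W/kg
Cost = power_per_kg / speed
Cost = 6.0300 / 2.02
Cost = 2.9851


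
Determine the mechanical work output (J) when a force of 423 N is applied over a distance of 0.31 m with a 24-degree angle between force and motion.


W = F * d * cos(theta)
theta = 24 deg = 0.4189 rad
cos(theta) = 0.9135
W = 423 * 0.31 * 0.9135
W = 119.7932


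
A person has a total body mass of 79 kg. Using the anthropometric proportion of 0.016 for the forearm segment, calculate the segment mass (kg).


m_segment = body_mass * fraction
m_segment = 79 * 0.016
m_segment = 1.2640


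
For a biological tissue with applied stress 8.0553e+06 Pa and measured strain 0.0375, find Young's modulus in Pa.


E = stress / strain
E = 8.0553e+06 / 0.0375
E = 2.1481e+08


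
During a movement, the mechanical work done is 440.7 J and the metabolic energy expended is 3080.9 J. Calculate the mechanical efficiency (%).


eta = (W_mech / E_meta) * 100
eta = (440.7 / 3080.9) * 100
ratio = 0.1430
eta = 14.3043


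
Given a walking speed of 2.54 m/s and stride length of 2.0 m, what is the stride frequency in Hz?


f = v / stride_length
f = 2.54 / 2.0
f = 1.2700


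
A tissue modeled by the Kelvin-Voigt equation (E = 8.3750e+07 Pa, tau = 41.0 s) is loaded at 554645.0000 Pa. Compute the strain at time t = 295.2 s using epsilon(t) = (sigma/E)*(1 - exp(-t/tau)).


epsilon(t) = (sigma/E) * (1 - exp(-t/tau))
sigma/E = 554645.0000 / 8.3750e+07 = 0.0066
exp(-t/tau) = exp(-295.2 / 41.0) = 7.4659e-04
epsilon = 0.0066 * (1 - 7.4659e-04)
epsilon = 0.0066


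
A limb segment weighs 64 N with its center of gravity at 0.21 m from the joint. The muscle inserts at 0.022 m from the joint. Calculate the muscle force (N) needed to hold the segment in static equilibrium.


F_muscle = W * d_load / d_muscle
F_muscle = 64 * 0.21 / 0.022
Numerator = 13.4400
F_muscle = 610.9091


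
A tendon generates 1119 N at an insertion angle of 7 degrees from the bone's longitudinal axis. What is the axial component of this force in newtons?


F_eff = F_tendon * cos(theta)
theta = 7 deg = 0.1222 rad
cos(theta) = 0.9925
F_eff = 1119 * 0.9925
F_eff = 1110.6591


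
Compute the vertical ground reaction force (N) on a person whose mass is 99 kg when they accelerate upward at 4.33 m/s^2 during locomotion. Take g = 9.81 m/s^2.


GRF = m * (g + a)
GRF = 99 * (9.81 + 4.33)
GRF = 99 * 14.1400
GRF = 1399.8600


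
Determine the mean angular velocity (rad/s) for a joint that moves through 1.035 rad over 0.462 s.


omega = delta_theta / delta_t
omega = 1.035 / 0.462
omega = 2.2403


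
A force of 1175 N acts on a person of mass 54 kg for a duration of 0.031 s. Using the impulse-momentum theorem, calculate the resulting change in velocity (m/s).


J = F * dt = 1175 * 0.031 = 36.4250 N*s
delta_v = J / m
delta_v = 36.4250 / 54
delta_v = 0.6745


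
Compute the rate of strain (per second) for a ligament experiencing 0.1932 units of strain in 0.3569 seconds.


strain_rate = delta_strain / delta_t
strain_rate = 0.1932 / 0.3569
strain_rate = 0.5413


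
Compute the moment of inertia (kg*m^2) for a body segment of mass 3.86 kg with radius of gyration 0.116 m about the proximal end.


I = m * k^2
I = 3.86 * 0.116^2
k^2 = 0.0135
I = 0.0519


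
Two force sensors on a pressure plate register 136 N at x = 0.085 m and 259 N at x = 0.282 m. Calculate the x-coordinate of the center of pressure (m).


COP_x = (F1*x1 + F2*x2) / (F1 + F2)
COP_x = (136*0.085 + 259*0.282) / (136 + 259)
Numerator = 84.5980
Denominator = 395
COP_x = 0.2142


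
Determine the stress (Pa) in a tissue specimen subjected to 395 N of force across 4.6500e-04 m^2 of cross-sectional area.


stress = F / A
stress = 395 / 4.6500e-04
stress = 849462.3656


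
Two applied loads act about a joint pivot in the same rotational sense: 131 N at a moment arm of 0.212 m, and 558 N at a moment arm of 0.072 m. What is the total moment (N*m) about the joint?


M = F1 * d1 + F2 * d2
M = 131 * 0.212 + 558 * 0.072
M = 27.7720 + 40.1760
M = 67.9480


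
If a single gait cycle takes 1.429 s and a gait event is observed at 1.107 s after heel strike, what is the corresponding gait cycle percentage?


pct = (event_time / cycle_time) * 100
pct = (1.107 / 1.429) * 100
ratio = 0.7747
pct = 77.4668


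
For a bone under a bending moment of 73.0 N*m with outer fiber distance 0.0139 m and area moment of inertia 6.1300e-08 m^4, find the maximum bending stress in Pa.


sigma = M * c / I
sigma = 73.0 * 0.0139 / 6.1300e-08
M * c = 1.0147
sigma = 1.6553e+07


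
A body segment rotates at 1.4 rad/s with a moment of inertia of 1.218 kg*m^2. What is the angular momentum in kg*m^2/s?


L = I * omega
L = 1.218 * 1.4
L = 1.7052


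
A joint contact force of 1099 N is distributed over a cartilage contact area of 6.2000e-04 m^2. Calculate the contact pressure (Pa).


P = F / A
P = 1099 / 6.2000e-04
P = 1.7726e+06


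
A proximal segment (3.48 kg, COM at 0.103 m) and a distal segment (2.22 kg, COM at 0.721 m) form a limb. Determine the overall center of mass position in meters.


COM = (m1*x1 + m2*x2) / (m1 + m2)
COM = (3.48*0.103 + 2.22*0.721) / (3.48 + 2.22)
Numerator = 1.9591
Denominator = 5.7000
COM = 0.3437


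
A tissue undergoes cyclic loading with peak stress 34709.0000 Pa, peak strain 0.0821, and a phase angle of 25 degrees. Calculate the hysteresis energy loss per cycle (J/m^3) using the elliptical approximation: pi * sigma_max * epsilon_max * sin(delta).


E_loss = pi * sigma_max * epsilon_max * sin(delta)
delta = 25 deg = 0.4363 rad
sin(delta) = 0.4226
E_loss = pi * 34709.0000 * 0.0821 * 0.4226
E_loss = 3783.4099


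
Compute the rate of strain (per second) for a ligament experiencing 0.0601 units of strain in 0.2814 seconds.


strain_rate = delta_strain / delta_t
strain_rate = 0.0601 / 0.2814
strain_rate = 0.2136


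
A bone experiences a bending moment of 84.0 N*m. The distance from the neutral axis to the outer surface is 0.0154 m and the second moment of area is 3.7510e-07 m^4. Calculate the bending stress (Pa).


sigma = M * c / I
sigma = 84.0 * 0.0154 / 3.7510e-07
M * c = 1.2936
sigma = 3.4487e+06


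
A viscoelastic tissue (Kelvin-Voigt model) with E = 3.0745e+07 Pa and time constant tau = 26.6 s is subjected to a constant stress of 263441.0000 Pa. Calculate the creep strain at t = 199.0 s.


epsilon(t) = (sigma/E) * (1 - exp(-t/tau))
sigma/E = 263441.0000 / 3.0745e+07 = 0.0086
exp(-t/tau) = exp(-199.0 / 26.6) = 5.6358e-04
epsilon = 0.0086 * (1 - 5.6358e-04)
epsilon = 0.0086


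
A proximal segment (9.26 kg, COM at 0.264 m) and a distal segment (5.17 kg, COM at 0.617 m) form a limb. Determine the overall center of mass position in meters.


COM = (m1*x1 + m2*x2) / (m1 + m2)
COM = (9.26*0.264 + 5.17*0.617) / (9.26 + 5.17)
Numerator = 5.6345
Denominator = 14.4300
COM = 0.3905


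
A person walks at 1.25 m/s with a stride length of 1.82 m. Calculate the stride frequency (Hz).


f = v / stride_length
f = 1.25 / 1.82
f = 0.6868


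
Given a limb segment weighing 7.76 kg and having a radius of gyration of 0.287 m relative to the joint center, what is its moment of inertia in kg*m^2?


I = m * k^2
I = 7.76 * 0.287^2
k^2 = 0.0824
I = 0.6392


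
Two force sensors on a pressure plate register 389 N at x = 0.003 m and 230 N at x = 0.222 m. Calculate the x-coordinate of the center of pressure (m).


COP_x = (F1*x1 + F2*x2) / (F1 + F2)
COP_x = (389*0.003 + 230*0.222) / (389 + 230)
Numerator = 52.2270
Denominator = 619
COP_x = 0.0844


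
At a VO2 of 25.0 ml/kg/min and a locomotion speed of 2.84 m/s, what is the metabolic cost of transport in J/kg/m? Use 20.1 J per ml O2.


Power per kg = VO2 * 20.1 / 60
Power per kg = 25.0 * 20.1 / 60 = 8.3750 W/kg
Cost = power_per_kg / speed
Cost = 8.3750 / 2.84
Cost = 2.9489


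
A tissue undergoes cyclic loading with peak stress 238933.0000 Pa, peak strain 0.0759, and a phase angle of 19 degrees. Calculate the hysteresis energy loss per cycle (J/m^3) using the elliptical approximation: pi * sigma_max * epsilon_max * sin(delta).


E_loss = pi * sigma_max * epsilon_max * sin(delta)
delta = 19 deg = 0.3316 rad
sin(delta) = 0.3256
E_loss = pi * 238933.0000 * 0.0759 * 0.3256
E_loss = 18548.5388


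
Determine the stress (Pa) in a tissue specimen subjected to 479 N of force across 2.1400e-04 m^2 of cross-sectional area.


stress = F / A
stress = 479 / 2.1400e-04
stress = 2.2383e+06


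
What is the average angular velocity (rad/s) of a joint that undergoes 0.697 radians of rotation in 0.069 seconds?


omega = delta_theta / delta_t
omega = 0.697 / 0.069
omega = 10.1014


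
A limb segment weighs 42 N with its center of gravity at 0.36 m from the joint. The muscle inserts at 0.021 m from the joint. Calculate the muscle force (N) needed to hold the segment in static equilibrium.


F_muscle = W * d_load / d_muscle
F_muscle = 42 * 0.36 / 0.021
Numerator = 15.1200
F_muscle = 720.0000


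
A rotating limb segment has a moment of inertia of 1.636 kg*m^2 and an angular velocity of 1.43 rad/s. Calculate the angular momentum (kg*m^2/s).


L = I * omega
L = 1.636 * 1.43
L = 2.3395


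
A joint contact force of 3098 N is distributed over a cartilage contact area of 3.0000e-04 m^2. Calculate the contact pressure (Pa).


P = F / A
P = 3098 / 3.0000e-04
P = 1.0327e+07


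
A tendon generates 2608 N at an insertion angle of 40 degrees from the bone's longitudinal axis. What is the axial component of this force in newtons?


F_eff = F_tendon * cos(theta)
theta = 40 deg = 0.6981 rad
cos(theta) = 0.7660
F_eff = 2608 * 0.7660
F_eff = 1997.8439


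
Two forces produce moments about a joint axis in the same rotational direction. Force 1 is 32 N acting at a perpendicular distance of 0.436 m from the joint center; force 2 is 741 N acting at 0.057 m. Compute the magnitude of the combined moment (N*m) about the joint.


M = F1 * d1 + F2 * d2
M = 32 * 0.436 + 741 * 0.057
M = 13.9520 + 42.2370
M = 56.1890


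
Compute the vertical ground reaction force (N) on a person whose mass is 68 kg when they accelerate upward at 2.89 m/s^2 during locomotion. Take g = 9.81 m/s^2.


GRF = m * (g + a)
GRF = 68 * (9.81 + 2.89)
GRF = 68 * 12.7000
GRF = 863.6000


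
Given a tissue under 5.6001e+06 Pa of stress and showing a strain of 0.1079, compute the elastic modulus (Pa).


E = stress / strain
E = 5.6001e+06 / 0.1079
E = 5.1901e+07


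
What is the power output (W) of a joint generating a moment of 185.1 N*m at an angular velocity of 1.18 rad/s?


P = M * omega
P = 185.1 * 1.18
P = 218.4180


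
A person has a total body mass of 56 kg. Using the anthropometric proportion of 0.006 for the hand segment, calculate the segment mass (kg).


m_segment = body_mass * fraction
m_segment = 56 * 0.006
m_segment = 0.3360


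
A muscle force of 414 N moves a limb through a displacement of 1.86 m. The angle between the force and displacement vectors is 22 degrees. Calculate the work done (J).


W = F * d * cos(theta)
theta = 22 deg = 0.3840 rad
cos(theta) = 0.9272
W = 414 * 1.86 * 0.9272
W = 713.9687


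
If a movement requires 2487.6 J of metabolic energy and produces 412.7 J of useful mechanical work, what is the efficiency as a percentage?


eta = (W_mech / E_meta) * 100
eta = (412.7 / 2487.6) * 100
ratio = 0.1659
eta = 16.5903


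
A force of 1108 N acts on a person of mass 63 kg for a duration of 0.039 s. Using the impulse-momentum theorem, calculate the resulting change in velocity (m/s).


J = F * dt = 1108 * 0.039 = 43.2120 N*s
delta_v = J / m
delta_v = 43.2120 / 63
delta_v = 0.6859


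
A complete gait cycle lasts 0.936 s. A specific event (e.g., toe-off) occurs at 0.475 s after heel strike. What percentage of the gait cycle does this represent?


pct = (event_time / cycle_time) * 100
pct = (0.475 / 0.936) * 100
ratio = 0.5075
pct = 50.7479


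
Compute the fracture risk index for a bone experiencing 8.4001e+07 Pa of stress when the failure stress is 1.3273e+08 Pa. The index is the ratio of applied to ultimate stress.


FRI = applied / ultimate
FRI = 8.4001e+07 / 1.3273e+08
FRI = 0.6329


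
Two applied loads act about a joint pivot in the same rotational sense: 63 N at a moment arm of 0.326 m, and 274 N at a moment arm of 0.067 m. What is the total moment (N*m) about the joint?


M = F1 * d1 + F2 * d2
M = 63 * 0.326 + 274 * 0.067
M = 20.5380 + 18.3580
M = 38.8960


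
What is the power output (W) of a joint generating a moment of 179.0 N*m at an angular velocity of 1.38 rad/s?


P = M * omega
P = 179.0 * 1.38
P = 247.0200


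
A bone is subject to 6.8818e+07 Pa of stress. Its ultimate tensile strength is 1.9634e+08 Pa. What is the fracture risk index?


FRI = applied / ultimate
FRI = 6.8818e+07 / 1.9634e+08
FRI = 0.3505


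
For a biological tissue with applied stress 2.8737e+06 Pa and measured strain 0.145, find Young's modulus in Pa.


E = stress / strain
E = 2.8737e+06 / 0.145
E = 1.9819e+07


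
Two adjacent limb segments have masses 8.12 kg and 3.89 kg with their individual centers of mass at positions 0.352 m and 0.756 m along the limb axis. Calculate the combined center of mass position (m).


COM = (m1*x1 + m2*x2) / (m1 + m2)
COM = (8.12*0.352 + 3.89*0.756) / (8.12 + 3.89)
Numerator = 5.7991
Denominator = 12.0100
COM = 0.4829


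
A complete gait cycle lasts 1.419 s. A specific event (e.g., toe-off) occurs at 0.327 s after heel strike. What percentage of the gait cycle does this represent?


pct = (event_time / cycle_time) * 100
pct = (0.327 / 1.419) * 100
ratio = 0.2304
pct = 23.0444


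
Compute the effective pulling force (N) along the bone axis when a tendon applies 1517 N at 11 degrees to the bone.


F_eff = F_tendon * cos(theta)
theta = 11 deg = 0.1920 rad
cos(theta) = 0.9816
F_eff = 1517 * 0.9816
F_eff = 1489.1284


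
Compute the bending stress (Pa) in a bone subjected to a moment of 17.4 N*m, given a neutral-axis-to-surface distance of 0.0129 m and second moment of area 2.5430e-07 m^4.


sigma = M * c / I
sigma = 17.4 * 0.0129 / 2.5430e-07
M * c = 0.2245
sigma = 882658.2776


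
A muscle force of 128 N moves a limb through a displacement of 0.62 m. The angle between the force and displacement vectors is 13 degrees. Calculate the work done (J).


W = F * d * cos(theta)
theta = 13 deg = 0.2269 rad
cos(theta) = 0.9744
W = 128 * 0.62 * 0.9744
W = 77.3260


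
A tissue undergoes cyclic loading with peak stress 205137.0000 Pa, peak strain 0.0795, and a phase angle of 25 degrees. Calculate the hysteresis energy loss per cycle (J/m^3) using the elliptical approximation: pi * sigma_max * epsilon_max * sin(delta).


E_loss = pi * sigma_max * epsilon_max * sin(delta)
delta = 25 deg = 0.4363 rad
sin(delta) = 0.4226
E_loss = pi * 205137.0000 * 0.0795 * 0.4226
E_loss = 21652.5605


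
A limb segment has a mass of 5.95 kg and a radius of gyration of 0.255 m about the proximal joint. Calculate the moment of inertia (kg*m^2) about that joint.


I = m * k^2
I = 5.95 * 0.255^2
k^2 = 0.0650
I = 0.3869


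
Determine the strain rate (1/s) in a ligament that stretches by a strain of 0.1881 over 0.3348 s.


strain_rate = delta_strain / delta_t
strain_rate = 0.1881 / 0.3348
strain_rate = 0.5618


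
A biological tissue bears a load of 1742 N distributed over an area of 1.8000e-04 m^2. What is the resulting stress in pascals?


stress = F / A
stress = 1742 / 1.8000e-04
stress = 9.6778e+06


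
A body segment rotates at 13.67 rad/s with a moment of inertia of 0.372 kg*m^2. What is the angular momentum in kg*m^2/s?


L = I * omega
L = 0.372 * 13.67
L = 5.0852


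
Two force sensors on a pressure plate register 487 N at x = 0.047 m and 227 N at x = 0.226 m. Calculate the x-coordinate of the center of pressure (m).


COP_x = (F1*x1 + F2*x2) / (F1 + F2)
COP_x = (487*0.047 + 227*0.226) / (487 + 227)
Numerator = 74.1910
Denominator = 714
COP_x = 0.1039


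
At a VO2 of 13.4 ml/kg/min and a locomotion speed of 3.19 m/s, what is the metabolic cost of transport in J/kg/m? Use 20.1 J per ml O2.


Power per kg = VO2 * 20.1 / 60
Power per kg = 13.4 * 20.1 / 60 = 4.4890 W/kg
Cost = power_per_kg / speed
Cost = 4.4890 / 3.19
Cost = 1.4072


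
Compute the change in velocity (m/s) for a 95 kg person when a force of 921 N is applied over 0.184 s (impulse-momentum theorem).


J = F * dt = 921 * 0.184 = 169.4640 N*s
delta_v = J / m
delta_v = 169.4640 / 95
delta_v = 1.7838


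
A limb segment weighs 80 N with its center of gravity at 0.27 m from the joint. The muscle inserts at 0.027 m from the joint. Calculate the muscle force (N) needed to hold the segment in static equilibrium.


F_muscle = W * d_load / d_muscle
F_muscle = 80 * 0.27 / 0.027
Numerator = 21.6000
F_muscle = 800.0000


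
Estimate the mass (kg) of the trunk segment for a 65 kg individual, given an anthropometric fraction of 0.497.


m_segment = body_mass * fraction
m_segment = 65 * 0.497
m_segment = 32.3050


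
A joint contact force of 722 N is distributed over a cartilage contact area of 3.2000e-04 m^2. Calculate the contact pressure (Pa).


P = F / A
P = 722 / 3.2000e-04
P = 2.2562e+06


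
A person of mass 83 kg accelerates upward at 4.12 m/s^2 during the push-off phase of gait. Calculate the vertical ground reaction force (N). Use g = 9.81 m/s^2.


GRF = m * (g + a)
GRF = 83 * (9.81 + 4.12)
GRF = 83 * 13.9300
GRF = 1156.1900


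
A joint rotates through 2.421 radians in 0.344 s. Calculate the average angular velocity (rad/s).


omega = delta_theta / delta_t
omega = 2.421 / 0.344
omega = 7.0378


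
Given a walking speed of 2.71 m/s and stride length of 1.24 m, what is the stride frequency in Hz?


f = v / stride_length
f = 2.71 / 1.24
f = 2.1855


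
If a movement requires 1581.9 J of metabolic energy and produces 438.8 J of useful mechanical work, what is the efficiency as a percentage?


eta = (W_mech / E_meta) * 100
eta = (438.8 / 1581.9) * 100
ratio = 0.2774
eta = 27.7388


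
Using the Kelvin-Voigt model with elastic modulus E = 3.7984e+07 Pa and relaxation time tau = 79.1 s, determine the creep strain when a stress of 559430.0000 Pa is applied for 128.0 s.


epsilon(t) = (sigma/E) * (1 - exp(-t/tau))
sigma/E = 559430.0000 / 3.7984e+07 = 0.0147
exp(-t/tau) = exp(-128.0 / 79.1) = 0.1983
epsilon = 0.0147 * (1 - 0.1983)
epsilon = 0.0118


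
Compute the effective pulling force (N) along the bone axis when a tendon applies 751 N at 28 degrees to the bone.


F_eff = F_tendon * cos(theta)
theta = 28 deg = 0.4887 rad
cos(theta) = 0.8829
F_eff = 751 * 0.8829
F_eff = 663.0936


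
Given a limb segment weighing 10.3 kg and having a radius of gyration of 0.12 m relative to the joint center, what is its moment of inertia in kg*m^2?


I = m * k^2
I = 10.3 * 0.12^2
k^2 = 0.0144
I = 0.1483


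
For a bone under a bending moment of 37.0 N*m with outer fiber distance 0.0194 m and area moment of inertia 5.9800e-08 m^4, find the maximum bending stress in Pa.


sigma = M * c / I
sigma = 37.0 * 0.0194 / 5.9800e-08
M * c = 0.7178
sigma = 1.2003e+07


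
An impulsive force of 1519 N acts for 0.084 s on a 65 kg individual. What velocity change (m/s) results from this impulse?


J = F * dt = 1519 * 0.084 = 127.5960 N*s
delta_v = J / m
delta_v = 127.5960 / 65
delta_v = 1.9630


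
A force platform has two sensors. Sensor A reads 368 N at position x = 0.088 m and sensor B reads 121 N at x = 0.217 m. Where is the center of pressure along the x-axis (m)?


COP_x = (F1*x1 + F2*x2) / (F1 + F2)
COP_x = (368*0.088 + 121*0.217) / (368 + 121)
Numerator = 58.6410
Denominator = 489
COP_x = 0.1199


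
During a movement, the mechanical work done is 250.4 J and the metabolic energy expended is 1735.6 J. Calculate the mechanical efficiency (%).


eta = (W_mech / E_meta) * 100
eta = (250.4 / 1735.6) * 100
ratio = 0.1443
eta = 14.4273


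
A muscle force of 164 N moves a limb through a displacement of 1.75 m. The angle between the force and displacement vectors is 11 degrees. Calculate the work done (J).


W = F * d * cos(theta)
theta = 11 deg = 0.1920 rad
cos(theta) = 0.9816
W = 164 * 1.75 * 0.9816
W = 281.7270


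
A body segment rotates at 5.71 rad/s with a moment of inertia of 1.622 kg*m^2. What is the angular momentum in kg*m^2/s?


L = I * omega
L = 1.622 * 5.71
L = 9.2616


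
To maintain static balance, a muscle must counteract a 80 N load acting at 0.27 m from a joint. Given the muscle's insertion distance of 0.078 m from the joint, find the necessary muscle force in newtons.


F_muscle = W * d_load / d_muscle
F_muscle = 80 * 0.27 / 0.078
Numerator = 21.6000
F_muscle = 276.9231


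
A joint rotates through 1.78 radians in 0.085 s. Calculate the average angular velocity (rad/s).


omega = delta_theta / delta_t
omega = 1.78 / 0.085
omega = 20.9412


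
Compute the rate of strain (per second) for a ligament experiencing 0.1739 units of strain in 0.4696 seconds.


strain_rate = delta_strain / delta_t
strain_rate = 0.1739 / 0.4696
strain_rate = 0.3703


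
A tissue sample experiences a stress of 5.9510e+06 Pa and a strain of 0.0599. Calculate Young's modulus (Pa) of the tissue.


E = stress / strain
E = 5.9510e+06 / 0.0599
E = 9.9349e+07


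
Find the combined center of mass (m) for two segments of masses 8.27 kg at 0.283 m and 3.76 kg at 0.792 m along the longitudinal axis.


COM = (m1*x1 + m2*x2) / (m1 + m2)
COM = (8.27*0.283 + 3.76*0.792) / (8.27 + 3.76)
Numerator = 5.3183
Denominator = 12.0300
COM = 0.4421


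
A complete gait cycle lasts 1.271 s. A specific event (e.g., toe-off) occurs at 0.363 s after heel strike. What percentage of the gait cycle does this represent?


pct = (event_time / cycle_time) * 100
pct = (0.363 / 1.271) * 100
ratio = 0.2856
pct = 28.5602


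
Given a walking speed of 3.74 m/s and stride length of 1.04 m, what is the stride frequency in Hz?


f = v / stride_length
f = 3.74 / 1.04
f = 3.5962


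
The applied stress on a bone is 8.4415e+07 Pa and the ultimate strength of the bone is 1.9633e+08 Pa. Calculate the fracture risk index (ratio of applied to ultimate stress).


FRI = applied / ultimate
FRI = 8.4415e+07 / 1.9633e+08
FRI = 0.4300


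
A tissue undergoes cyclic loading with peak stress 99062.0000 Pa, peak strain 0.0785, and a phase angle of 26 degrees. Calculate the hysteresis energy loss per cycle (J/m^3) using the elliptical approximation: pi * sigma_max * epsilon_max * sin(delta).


E_loss = pi * sigma_max * epsilon_max * sin(delta)
delta = 26 deg = 0.4538 rad
sin(delta) = 0.4384
E_loss = pi * 99062.0000 * 0.0785 * 0.4384
E_loss = 10709.4849


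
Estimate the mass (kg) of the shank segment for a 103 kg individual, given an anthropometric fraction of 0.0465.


m_segment = body_mass * fraction
m_segment = 103 * 0.0465
m_segment = 4.7895


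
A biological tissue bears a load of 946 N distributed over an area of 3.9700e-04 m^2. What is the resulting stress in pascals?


stress = F / A
stress = 946 / 3.9700e-04
stress = 2.3829e+06


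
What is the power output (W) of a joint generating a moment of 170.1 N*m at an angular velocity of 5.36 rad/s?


P = M * omega
P = 170.1 * 5.36
P = 911.7360


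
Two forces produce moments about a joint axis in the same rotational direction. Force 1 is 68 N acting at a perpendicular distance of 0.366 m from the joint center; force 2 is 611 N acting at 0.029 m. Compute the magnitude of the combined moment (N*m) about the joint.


M = F1 * d1 + F2 * d2
M = 68 * 0.366 + 611 * 0.029
M = 24.8880 + 17.7190
M = 42.6070


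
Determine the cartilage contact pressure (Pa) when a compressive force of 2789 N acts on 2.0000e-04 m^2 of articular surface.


P = F / A
P = 2789 / 2.0000e-04
P = 1.3945e+07


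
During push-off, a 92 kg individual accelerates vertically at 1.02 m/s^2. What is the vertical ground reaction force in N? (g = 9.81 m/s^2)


GRF = m * (g + a)
GRF = 92 * (9.81 + 1.02)
GRF = 92 * 10.8300
GRF = 996.3600


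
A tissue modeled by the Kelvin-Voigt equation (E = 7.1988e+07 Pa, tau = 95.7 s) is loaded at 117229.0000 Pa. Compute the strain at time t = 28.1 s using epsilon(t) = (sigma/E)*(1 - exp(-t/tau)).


epsilon(t) = (sigma/E) * (1 - exp(-t/tau))
sigma/E = 117229.0000 / 7.1988e+07 = 0.0016
exp(-t/tau) = exp(-28.1 / 95.7) = 0.7456
epsilon = 0.0016 * (1 - 0.7456)
epsilon = 4.1435e-04


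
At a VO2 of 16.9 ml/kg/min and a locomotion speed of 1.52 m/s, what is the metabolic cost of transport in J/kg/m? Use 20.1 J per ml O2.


Power per kg = VO2 * 20.1 / 60
Power per kg = 16.9 * 20.1 / 60 = 5.6615 W/kg
Cost = power_per_kg / speed
Cost = 5.6615 / 1.52
Cost = 3.7247


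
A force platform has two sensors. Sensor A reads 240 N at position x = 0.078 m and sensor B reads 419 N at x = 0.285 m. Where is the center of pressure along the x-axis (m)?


COP_x = (F1*x1 + F2*x2) / (F1 + F2)
COP_x = (240*0.078 + 419*0.285) / (240 + 419)
Numerator = 138.1350
Denominator = 659
COP_x = 0.2096


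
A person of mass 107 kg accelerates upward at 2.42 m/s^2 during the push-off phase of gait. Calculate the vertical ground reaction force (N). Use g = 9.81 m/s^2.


GRF = m * (g + a)
GRF = 107 * (9.81 + 2.42)
GRF = 107 * 12.2300
GRF = 1308.6100


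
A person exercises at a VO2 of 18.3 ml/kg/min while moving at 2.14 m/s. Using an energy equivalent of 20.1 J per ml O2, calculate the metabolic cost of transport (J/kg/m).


Power per kg = VO2 * 20.1 / 60
Power per kg = 18.3 * 20.1 / 60 = 6.1305 W/kg
Cost = power_per_kg / speed
Cost = 6.1305 / 2.14
Cost = 2.8647


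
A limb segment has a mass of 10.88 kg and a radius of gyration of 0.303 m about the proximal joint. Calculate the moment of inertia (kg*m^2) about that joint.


I = m * k^2
I = 10.88 * 0.303^2
k^2 = 0.0918
I = 0.9989


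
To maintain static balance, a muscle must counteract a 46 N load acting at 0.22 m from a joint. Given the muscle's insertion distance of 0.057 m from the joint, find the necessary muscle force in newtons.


F_muscle = W * d_load / d_muscle
F_muscle = 46 * 0.22 / 0.057
Numerator = 10.1200
F_muscle = 177.5439


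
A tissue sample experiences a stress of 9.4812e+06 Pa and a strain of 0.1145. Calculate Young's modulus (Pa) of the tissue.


E = stress / strain
E = 9.4812e+06 / 0.1145
E = 8.2805e+07


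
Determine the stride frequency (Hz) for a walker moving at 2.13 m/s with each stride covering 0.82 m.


f = v / stride_length
f = 2.13 / 0.82
f = 2.5976


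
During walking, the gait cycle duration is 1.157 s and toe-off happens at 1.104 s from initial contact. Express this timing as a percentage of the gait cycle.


pct = (event_time / cycle_time) * 100
pct = (1.104 / 1.157) * 100
ratio = 0.9542
pct = 95.4192


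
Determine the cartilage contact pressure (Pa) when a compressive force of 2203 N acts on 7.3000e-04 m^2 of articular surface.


P = F / A
P = 2203 / 7.3000e-04
P = 3.0178e+06


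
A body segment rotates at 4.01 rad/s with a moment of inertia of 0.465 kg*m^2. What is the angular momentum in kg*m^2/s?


L = I * omega
L = 0.465 * 4.01
L = 1.8646


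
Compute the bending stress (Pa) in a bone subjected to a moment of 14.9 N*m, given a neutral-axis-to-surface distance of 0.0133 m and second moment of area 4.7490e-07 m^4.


sigma = M * c / I
sigma = 14.9 * 0.0133 / 4.7490e-07
M * c = 0.1982
sigma = 417287.8501


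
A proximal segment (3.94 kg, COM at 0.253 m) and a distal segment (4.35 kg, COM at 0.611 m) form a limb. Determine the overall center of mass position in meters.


COM = (m1*x1 + m2*x2) / (m1 + m2)
COM = (3.94*0.253 + 4.35*0.611) / (3.94 + 4.35)
Numerator = 3.6547
Denominator = 8.2900
COM = 0.4409


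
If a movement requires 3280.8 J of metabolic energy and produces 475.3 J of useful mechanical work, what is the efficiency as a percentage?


eta = (W_mech / E_meta) * 100
eta = (475.3 / 3280.8) * 100
ratio = 0.1449
eta = 14.4873


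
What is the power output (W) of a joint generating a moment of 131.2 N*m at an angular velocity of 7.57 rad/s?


P = M * omega
P = 131.2 * 7.57
P = 993.1840


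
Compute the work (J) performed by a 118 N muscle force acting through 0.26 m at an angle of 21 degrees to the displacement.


W = F * d * cos(theta)
theta = 21 deg = 0.3665 rad
cos(theta) = 0.9336
W = 118 * 0.26 * 0.9336
W = 28.6422


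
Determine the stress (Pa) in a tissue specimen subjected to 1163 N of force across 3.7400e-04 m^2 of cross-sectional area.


stress = F / A
stress = 1163 / 3.7400e-04
stress = 3.1096e+06


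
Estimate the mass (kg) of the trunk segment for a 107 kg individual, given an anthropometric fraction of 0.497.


m_segment = body_mass * fraction
m_segment = 107 * 0.497
m_segment = 53.1790


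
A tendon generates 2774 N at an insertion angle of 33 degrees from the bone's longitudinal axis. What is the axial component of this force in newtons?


F_eff = F_tendon * cos(theta)
theta = 33 deg = 0.5760 rad
cos(theta) = 0.8387
F_eff = 2774 * 0.8387
F_eff = 2326.4722


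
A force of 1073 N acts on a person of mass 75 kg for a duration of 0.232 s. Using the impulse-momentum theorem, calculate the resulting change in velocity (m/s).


J = F * dt = 1073 * 0.232 = 248.9360 N*s
delta_v = J / m
delta_v = 248.9360 / 75
delta_v = 3.3191


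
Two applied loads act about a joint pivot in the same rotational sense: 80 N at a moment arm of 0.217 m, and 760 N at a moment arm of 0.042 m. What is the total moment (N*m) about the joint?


M = F1 * d1 + F2 * d2
M = 80 * 0.217 + 760 * 0.042
M = 17.3600 + 31.9200
M = 49.2800


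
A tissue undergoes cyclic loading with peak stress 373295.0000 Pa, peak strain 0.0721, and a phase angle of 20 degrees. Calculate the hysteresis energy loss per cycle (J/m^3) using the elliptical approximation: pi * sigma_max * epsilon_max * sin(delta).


E_loss = pi * sigma_max * epsilon_max * sin(delta)
delta = 20 deg = 0.3491 rad
sin(delta) = 0.3420
E_loss = pi * 373295.0000 * 0.0721 * 0.3420
E_loss = 28919.3811


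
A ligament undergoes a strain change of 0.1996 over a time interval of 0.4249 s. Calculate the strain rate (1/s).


strain_rate = delta_strain / delta_t
strain_rate = 0.1996 / 0.4249
strain_rate = 0.4698


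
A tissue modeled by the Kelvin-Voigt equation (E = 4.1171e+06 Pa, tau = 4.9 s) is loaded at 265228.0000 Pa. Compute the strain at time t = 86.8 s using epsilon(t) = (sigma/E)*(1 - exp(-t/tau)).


epsilon(t) = (sigma/E) * (1 - exp(-t/tau))
sigma/E = 265228.0000 / 4.1171e+06 = 0.0644
exp(-t/tau) = exp(-86.8 / 4.9) = 2.0267e-08
epsilon = 0.0644 * (1 - 2.0267e-08)
epsilon = 0.0644


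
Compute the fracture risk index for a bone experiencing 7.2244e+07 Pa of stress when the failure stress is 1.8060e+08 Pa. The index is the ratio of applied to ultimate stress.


FRI = applied / ultimate
FRI = 7.2244e+07 / 1.8060e+08
FRI = 0.4000


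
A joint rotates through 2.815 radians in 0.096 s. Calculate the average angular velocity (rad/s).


omega = delta_theta / delta_t
omega = 2.815 / 0.096
omega = 29.3229


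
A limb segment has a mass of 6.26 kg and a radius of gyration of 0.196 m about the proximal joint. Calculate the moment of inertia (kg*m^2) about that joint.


I = m * k^2
I = 6.26 * 0.196^2
k^2 = 0.0384
I = 0.2405


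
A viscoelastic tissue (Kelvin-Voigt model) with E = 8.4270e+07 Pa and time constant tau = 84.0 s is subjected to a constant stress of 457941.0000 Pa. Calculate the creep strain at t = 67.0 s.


epsilon(t) = (sigma/E) * (1 - exp(-t/tau))
sigma/E = 457941.0000 / 8.4270e+07 = 0.0054
exp(-t/tau) = exp(-67.0 / 84.0) = 0.4504
epsilon = 0.0054 * (1 - 0.4504)
epsilon = 0.0030


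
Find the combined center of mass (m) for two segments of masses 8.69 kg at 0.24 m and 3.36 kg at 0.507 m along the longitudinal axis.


COM = (m1*x1 + m2*x2) / (m1 + m2)
COM = (8.69*0.24 + 3.36*0.507) / (8.69 + 3.36)
Numerator = 3.7891
Denominator = 12.0500
COM = 0.3144


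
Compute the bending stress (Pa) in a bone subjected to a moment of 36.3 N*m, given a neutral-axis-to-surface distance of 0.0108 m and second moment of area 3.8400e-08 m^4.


sigma = M * c / I
sigma = 36.3 * 0.0108 / 3.8400e-08
M * c = 0.3920
sigma = 1.0209e+07


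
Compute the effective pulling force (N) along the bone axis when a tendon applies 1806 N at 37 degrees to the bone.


F_eff = F_tendon * cos(theta)
theta = 37 deg = 0.6458 rad
cos(theta) = 0.7986
F_eff = 1806 * 0.7986
F_eff = 1442.3357


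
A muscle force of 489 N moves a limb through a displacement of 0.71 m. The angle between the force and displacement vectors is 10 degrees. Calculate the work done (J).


W = F * d * cos(theta)
theta = 10 deg = 0.1745 rad
cos(theta) = 0.9848
W = 489 * 0.71 * 0.9848
W = 341.9154


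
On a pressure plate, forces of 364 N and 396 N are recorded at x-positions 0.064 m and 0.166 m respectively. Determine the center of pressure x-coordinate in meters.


COP_x = (F1*x1 + F2*x2) / (F1 + F2)
COP_x = (364*0.064 + 396*0.166) / (364 + 396)
Numerator = 89.0320
Denominator = 760
COP_x = 0.1171


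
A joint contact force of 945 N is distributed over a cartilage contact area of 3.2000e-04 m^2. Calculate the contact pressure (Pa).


P = F / A
P = 945 / 3.2000e-04
P = 2.9531e+06


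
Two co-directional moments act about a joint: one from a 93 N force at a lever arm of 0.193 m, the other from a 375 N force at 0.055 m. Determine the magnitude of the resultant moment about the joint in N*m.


M = F1 * d1 + F2 * d2
M = 93 * 0.193 + 375 * 0.055
M = 17.9490 + 20.6250
M = 38.5740


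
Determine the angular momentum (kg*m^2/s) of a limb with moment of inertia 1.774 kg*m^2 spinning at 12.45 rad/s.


L = I * omega
L = 1.774 * 12.45
L = 22.0863


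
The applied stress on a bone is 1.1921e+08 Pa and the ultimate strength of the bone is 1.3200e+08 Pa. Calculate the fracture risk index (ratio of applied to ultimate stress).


FRI = applied / ultimate
FRI = 1.1921e+08 / 1.3200e+08
FRI = 0.9031


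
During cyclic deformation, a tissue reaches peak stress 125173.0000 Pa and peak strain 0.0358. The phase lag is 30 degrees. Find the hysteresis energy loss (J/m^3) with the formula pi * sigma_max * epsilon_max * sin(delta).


E_loss = pi * sigma_max * epsilon_max * sin(delta)
delta = 30 deg = 0.5236 rad
sin(delta) = 0.5000
E_loss = pi * 125173.0000 * 0.0358 * 0.5000
E_loss = 7039.0421


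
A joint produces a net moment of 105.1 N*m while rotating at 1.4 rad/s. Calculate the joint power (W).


P = M * omega
P = 105.1 * 1.4
P = 147.1400


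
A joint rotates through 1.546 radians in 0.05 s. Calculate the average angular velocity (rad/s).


omega = delta_theta / delta_t
omega = 1.546 / 0.05
omega = 30.9200


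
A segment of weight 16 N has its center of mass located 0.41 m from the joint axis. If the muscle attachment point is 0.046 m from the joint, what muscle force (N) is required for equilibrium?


F_muscle = W * d_load / d_muscle
F_muscle = 16 * 0.41 / 0.046
Numerator = 6.5600
F_muscle = 142.6087


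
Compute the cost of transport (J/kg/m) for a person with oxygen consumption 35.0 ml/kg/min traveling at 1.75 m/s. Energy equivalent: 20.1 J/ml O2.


Power per kg = VO2 * 20.1 / 60
Power per kg = 35.0 * 20.1 / 60 = 11.7250 W/kg
Cost = power_per_kg / speed
Cost = 11.7250 / 1.75
Cost = 6.7000


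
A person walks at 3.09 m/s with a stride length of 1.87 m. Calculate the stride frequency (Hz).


f = v / stride_length
f = 3.09 / 1.87
f = 1.6524


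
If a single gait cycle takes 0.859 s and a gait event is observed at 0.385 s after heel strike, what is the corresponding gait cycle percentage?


pct = (event_time / cycle_time) * 100
pct = (0.385 / 0.859) * 100
ratio = 0.4482
pct = 44.8196


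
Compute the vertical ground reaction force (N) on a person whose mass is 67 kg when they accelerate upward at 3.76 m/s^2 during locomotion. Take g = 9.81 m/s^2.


GRF = m * (g + a)
GRF = 67 * (9.81 + 3.76)
GRF = 67 * 13.5700
GRF = 909.1900


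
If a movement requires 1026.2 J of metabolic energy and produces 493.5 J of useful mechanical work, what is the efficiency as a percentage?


eta = (W_mech / E_meta) * 100
eta = (493.5 / 1026.2) * 100
ratio = 0.4809
eta = 48.0900


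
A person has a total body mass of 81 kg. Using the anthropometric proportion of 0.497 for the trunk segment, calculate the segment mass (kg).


m_segment = body_mass * fraction
m_segment = 81 * 0.497
m_segment = 40.2570


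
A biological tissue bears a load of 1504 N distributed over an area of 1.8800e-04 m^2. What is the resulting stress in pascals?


stress = F / A
stress = 1504 / 1.8800e-04
stress = 8.0000e+06


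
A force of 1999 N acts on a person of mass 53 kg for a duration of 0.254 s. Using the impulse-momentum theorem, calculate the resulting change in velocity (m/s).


J = F * dt = 1999 * 0.254 = 507.7460 N*s
delta_v = J / m
delta_v = 507.7460 / 53
delta_v = 9.5801


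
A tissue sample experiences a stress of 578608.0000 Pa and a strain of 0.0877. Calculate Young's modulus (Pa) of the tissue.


E = stress / strain
E = 578608.0000 / 0.0877
E = 6.5976e+06


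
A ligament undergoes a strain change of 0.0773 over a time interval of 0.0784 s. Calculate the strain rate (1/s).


strain_rate = delta_strain / delta_t
strain_rate = 0.0773 / 0.0784
strain_rate = 0.9860


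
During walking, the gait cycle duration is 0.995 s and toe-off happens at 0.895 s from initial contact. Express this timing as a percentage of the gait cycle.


pct = (event_time / cycle_time) * 100
pct = (0.895 / 0.995) * 100
ratio = 0.8995
pct = 89.9497


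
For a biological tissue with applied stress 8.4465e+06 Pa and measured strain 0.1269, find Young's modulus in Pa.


E = stress / strain
E = 8.4465e+06 / 0.1269
E = 6.6560e+07


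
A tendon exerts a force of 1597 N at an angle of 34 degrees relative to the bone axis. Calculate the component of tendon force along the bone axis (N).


F_eff = F_tendon * cos(theta)
theta = 34 deg = 0.5934 rad
cos(theta) = 0.8290
F_eff = 1597 * 0.8290
F_eff = 1323.9730


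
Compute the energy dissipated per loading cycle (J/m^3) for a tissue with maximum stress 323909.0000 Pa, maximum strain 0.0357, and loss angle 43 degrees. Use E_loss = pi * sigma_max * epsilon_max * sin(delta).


E_loss = pi * sigma_max * epsilon_max * sin(delta)
delta = 43 deg = 0.7505 rad
sin(delta) = 0.6820
E_loss = pi * 323909.0000 * 0.0357 * 0.6820
E_loss = 24775.6145


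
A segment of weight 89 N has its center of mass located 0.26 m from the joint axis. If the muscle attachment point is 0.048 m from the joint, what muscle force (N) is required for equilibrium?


F_muscle = W * d_load / d_muscle
F_muscle = 89 * 0.26 / 0.048
Numerator = 23.1400
F_muscle = 482.0833


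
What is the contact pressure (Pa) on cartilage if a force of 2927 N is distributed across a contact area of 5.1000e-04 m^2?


P = F / A
P = 2927 / 5.1000e-04
P = 5.7392e+06
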